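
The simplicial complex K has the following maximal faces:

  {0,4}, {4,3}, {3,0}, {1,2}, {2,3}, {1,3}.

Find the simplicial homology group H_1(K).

Fix the vertex order 0 < 1 < 2 < 3 < 4 and write every simplex with vertices in increasing order. Then dim K = 1 and the simplices of K are:

  0-simplices (5): [0], [1], [2], [3], [4]
  1-simplices (6): [0,3], [0,4], [1,2], [1,3], [2,3], [3,4]

giving chain groups C_0 ≅ Z^5, C_1 ≅ Z^6.

∂_1: C_1 → C_0 is given by ∂[p,q] = [q] − [p]. For instance
  ∂[3,4] = [4] − [3].
As a 5×6 matrix over Z this has rank 4, with invariant factors (1,1,1,1).

Reading off H_k = ker ∂_k / im ∂_{k+1}:

  H_1: rank ker ∂_1 − rank ∂_2 = (6 − 4) − 0 = 2, and there is no ∂_2, so H_1 = Z^2.

(K is a triangulation of a wedge of 2 circles.)

H_1 ≅ Z^2.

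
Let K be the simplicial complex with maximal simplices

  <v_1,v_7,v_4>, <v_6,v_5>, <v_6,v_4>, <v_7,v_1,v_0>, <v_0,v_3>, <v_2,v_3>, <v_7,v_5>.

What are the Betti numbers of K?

Take the total order v_0 < v_1 < v_2 < v_3 < v_4 < v_5 < v_6 < v_7 on the vertex set. Then K (dimension 2) consists of the simplices:

  0-simplices (8): [v_0], [v_1], [v_2], [v_3], [v_4], [v_5], [v_6], [v_7]
  1-simplices (10): [v_0,v_1], [v_0,v_3], [v_0,v_7], [v_1,v_4], [v_1,v_7], [v_2,v_3], [v_4,v_6], [v_4,v_7], [v_5,v_6], [v_5,v_7]
  2-simplices (2): [v_0,v_1,v_7], [v_1,v_4,v_7]

so the chain groups are C_0 ≅ Z^8, C_1 ≅ Z^10, C_2 ≅ Z^2.

Boundary ∂_1: C_1 → C_0 sends each edge [p,q] (with p < q) to q − p. For instance
  ∂[v_1,v_4] = [v_4] − [v_1].
This gives a 8×10 integer matrix of rank 7; reducing to Smith normal form yields diagonal entries (1,1,1,1,1,1,1).

Boundary ∂_2: C_2 → C_1 maps a triangle to the signed sum of its edges. For instance
  ∂[v_0,v_1,v_7] = [v_1,v_7] − [v_0,v_7] + [v_0,v_1],
  ∂[v_1,v_4,v_7] = [v_4,v_7] − [v_1,v_7] + [v_1,v_4].
The 10×2 boundary matrix has rank 2 and Smith normal form diag(1,1).

From H_k ≅ ker(∂_k) / im(∂_{k+1}) we obtain:

  H_0: rank C_0 − rank ∂_1 = 8 − 7 = 1, and the invariant factors of ∂_1 are all 1, so H_0 = Z.
  H_1: rank ker ∂_1 − rank ∂_2 = (10 − 7) − 2 = 1, and the invariant factors of ∂_2 are all 1, so H_1 = Z.
  H_2: rank ker ∂_2 − rank ∂_3 = (2 − 2) − 0 = 0, and there is no ∂_3, so H_2 = 0.

As a check, the Euler characteristic is 8 − 10 + 2 = 0, which agrees with 1 − 1 + 0 = 0.

Hence the Betti numbers are b_0 = 1, b_1 = 1, b_2 = 0.

b_0 = 1, b_1 = 1, b_2 = 0.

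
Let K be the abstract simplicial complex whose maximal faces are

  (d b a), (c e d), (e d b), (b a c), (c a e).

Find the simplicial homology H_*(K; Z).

H_0 ≅ Z,  H_1 ≅ Z,  H_2 = 0.

We work with the vertex ordering a < b < c < d < e. The simplices of K, each written with vertices in increasing order, are:

  0-simplices (5): a, b, c, d, e
  1-simplices (10): ab, ac, ad, ae, bc, bd, be, cd, ce, de
  2-simplices (5): abc, abd, ace, bde, cde

giving chain groups C_0 ≅ Z^5, C_1 ≅ Z^10, C_2 ≅ Z^5.

Boundary ∂_1: C_1 → C_0 sends each edge [p,q] (with p < q) to q − p.
This gives a 5×10 integer matrix of rank 4; reducing to Smith normal form yields diagonal entries (1,1,1,1).

∂_2: C_2 → C_1 acts by ∂[p,q,r] = [q,r] − [p,r] + [p,q]. For instance
  ∂abc = bc − ac + ab,
  ∂ace = ce − ae + ac.
This gives a 10×5 integer matrix of rank 5; reducing to Smith normal form yields diagonal entries (1,1,1,1,1).

From H_k ≅ ker(∂_k) / im(∂_{k+1}) we obtain:

  H_0: rank C_0 − rank ∂_1 = 5 − 4 = 1, and the invariant factors of ∂_1 are all 1, so H_0 = Z.
  H_1: rank ker ∂_1 − rank ∂_2 = (10 − 4) − 5 = 1, and the invariant factors of ∂_2 are all 1, so H_1 = Z.
  H_2: rank ker ∂_2 − rank ∂_3 = (5 − 5) − 0 = 0, and there is no ∂_3, so H_2 = 0.

As a check, the Euler characteristic is 5 − 10 + 5 = 0, which agrees with 1 − 1 + 0 = 0.
(K is a triangulation of the Möbius band.)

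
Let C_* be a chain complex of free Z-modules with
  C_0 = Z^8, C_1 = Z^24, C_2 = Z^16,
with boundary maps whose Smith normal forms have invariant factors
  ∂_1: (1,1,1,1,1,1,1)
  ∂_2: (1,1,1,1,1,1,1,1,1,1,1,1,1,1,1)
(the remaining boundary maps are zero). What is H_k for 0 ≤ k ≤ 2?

H_0: b_0 = 8 − 0 − 7 = 1; torsion from ∂_1 factors > 1: none. So H_0 ≅ Z.
H_1: b_1 = 24 − 7 − 15 = 2; torsion from ∂_2 factors > 1: none. So H_1 ≅ Z^2.
H_2: b_2 = 16 − 15 − 0 = 1; torsion from ∂_3 factors > 1: none. So H_2 ≅ Z.

H_0 ≅ Z,  H_1 ≅ Z^2,  H_2 ≅ Z.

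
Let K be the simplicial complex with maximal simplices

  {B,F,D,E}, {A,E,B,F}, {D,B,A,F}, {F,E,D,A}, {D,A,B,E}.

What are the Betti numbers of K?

Fix the vertex order A < B < D < E < F and write every simplex with vertices in increasing order. Then dim K = 3 and the simplices of K are:

  0-simplices (5): A, B, D, E, F
  1-simplices (10): AB, AD, AE, AF, BD, BE, BF, DE, DF, EF
  2-simplices (10): ABD, ABE, ABF, ADE, ADF, AEF, BDE, BDF, BEF, DEF
  3-simplices (5): ABDE, ABDF, ABEF, ADEF, BDEF

Hence C_0 ≅ Z^5, C_1 ≅ Z^10, C_2 ≅ Z^10, C_3 ≅ Z^5.

The boundary map ∂_1: C_1 → C_0 sends each edge [p,q] (with p < q) to q − p. For instance
  ∂EF = F − E.
This gives a 5×10 integer matrix of rank 4; reducing to Smith normal form yields diagonal entries (1,1,1,1).

Boundary ∂_2: C_2 → C_1 sends each 2-simplex [p,q,r] to [q,r] − [p,r] + [p,q]. For instance
  ∂ADF = DF − AF + AD,
  ∂ABE = BE − AE + AB.
The 10×10 boundary matrix has rank 6 and Smith normal form diag(1,1,1,1,1,1).

The boundary map ∂_3: C_3 → C_2 sends each 3-simplex σ to the alternating sum Σ_i (−1)^i (σ with its i-th vertex removed). For instance
  ∂ABDE = BDE − ADE + ABE − ABD,
  ∂BDEF = DEF − BEF + BDF − BDE.
As a 10×5 matrix over Z this has rank 4, with invariant factors (1,1,1,1).

Computing H_k = (kernel of ∂_k) / (image of ∂_{k+1}):

  H_0: rank C_0 − rank ∂_1 = 5 − 4 = 1, and the invariant factors of ∂_1 are all 1, so H_0 ≅ Z.
  H_1: rank ker ∂_1 − rank ∂_2 = (10 − 4) − 6 = 0, and the invariant factors of ∂_2 are all 1, so H_1 ≅ 0.
  H_2: rank ker ∂_2 − rank ∂_3 = (10 − 6) − 4 = 0, and the invariant factors of ∂_3 are all 1, so H_2 ≅ 0.
  H_3: rank ker ∂_3 − rank ∂_4 = (5 − 4) − 0 = 1, and there is no ∂_4, so H_3 ≅ Z.

Hence the Betti numbers are b_0 = 1, b_1 = 0, b_2 = 0, b_3 = 1.

b_0 = 1, b_1 = 0, b_2 = 0, b_3 = 1.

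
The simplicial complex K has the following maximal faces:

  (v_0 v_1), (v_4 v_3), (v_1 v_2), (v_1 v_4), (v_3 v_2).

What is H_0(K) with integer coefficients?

H_0 = Z.

Fix the vertex order v_0 < v_1 < v_2 < v_3 < v_4 and write every simplex with vertices in increasing order. Then dim K = 1 and the simplices of K are:

  0-simplices (5): [v_0], [v_1], [v_2], [v_3], [v_4]
  1-simplices (5): [v_0,v_1], [v_1,v_2], [v_1,v_4], [v_2,v_3], [v_3,v_4]

Hence C_0 ≅ Z^5, C_1 ≅ Z^5.

Boundary ∂_1: C_1 → C_0 is given by ∂[p,q] = [q] − [p]. For instance
  ∂[v_1,v_2] = [v_2] − [v_1].
As a 5×5 matrix over Z this has rank 4, with invariant factors (1,1,1,1).

Now H_k = ker ∂_k / im ∂_{k+1}, so:

  H_0: rank C_0 − rank ∂_1 = 5 − 4 = 1, and the invariant factors of ∂_1 are all 1, so H_0 ≅ Z.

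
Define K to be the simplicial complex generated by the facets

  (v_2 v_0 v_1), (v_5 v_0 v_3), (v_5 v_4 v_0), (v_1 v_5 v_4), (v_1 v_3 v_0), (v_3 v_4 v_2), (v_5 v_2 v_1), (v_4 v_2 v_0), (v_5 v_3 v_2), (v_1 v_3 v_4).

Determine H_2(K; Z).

H_2 = 0.

K has 6 vertices, 15 edges, 10 triangles.
rank ∂_2 = 10, rank ∂_3 = 0 ⇒ b_2 = 10 − 10 − 0 = 0. So H_2 ≅ 0.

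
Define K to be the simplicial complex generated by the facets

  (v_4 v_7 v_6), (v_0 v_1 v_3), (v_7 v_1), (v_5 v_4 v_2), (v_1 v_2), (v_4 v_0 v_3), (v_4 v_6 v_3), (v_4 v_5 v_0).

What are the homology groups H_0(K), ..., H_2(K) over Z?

H_0 ≅ Z,  H_1 ≅ Z^2,  H_2 = 0.

K has 8 vertices, 15 edges, 6 triangles.
rank ∂_0 = 0, rank ∂_1 = 7 ⇒ b_0 = 8 − 0 − 7 = 1; all invariant factors of ∂_1 are 1 so no torsion. So H_0 = Z.
rank ∂_1 = 7, rank ∂_2 = 6 ⇒ b_1 = 15 − 7 − 6 = 2; all invariant factors of ∂_2 are 1 so no torsion. So H_1 = Z^2.
rank ∂_2 = 6, rank ∂_3 = 0 ⇒ b_2 = 6 − 6 − 0 = 0. So H_2 = 0.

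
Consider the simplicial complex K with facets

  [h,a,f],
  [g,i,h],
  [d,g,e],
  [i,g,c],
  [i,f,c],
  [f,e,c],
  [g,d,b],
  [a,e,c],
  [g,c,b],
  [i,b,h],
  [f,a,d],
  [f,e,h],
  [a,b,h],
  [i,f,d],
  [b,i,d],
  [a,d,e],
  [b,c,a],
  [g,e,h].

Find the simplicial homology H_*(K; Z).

H_0 ≅ Z,  H_1 ≅ Z ⊕ Z/2Z,  H_2 = 0.

We work with the vertex ordering a < b < c < d < e < f < g < h < i. The simplices of K, each written with vertices in increasing order, are:

  0-simplices (9): a, b, c, d, e, f, g, h, i
  1-simplices (27): ab, ac, ad, ae, af, ah, bc, bd, bg, bh, bi, ce, cf, cg, ci, de, df, dg, di, ef, eg, eh, fh, fi, gh, gi, hi
  2-simplices (18): abc, abh, ace, ade, adf, afh, bcg, bdg, bdi, bhi, cef, cfi, cgi, deg, dfi, efh, egh, ghi

giving chain groups C_0 ≅ Z^9, C_1 ≅ Z^27, C_2 ≅ Z^18.

∂_1: C_1 → C_0 maps an edge to its endpoints' difference, ∂[p,q] = q − p.
The 9×27 boundary matrix has rank 8 and Smith normal form diag(1,1,1,1,1,1,1,1).

∂_2: C_2 → C_1 acts by ∂[p,q,r] = [q,r] − [p,r] + [p,q]. For instance
  ∂cgi = gi − ci + cg,
  ∂ade = de − ae + ad.
The resulting 27×18 matrix has rank 18, and its Smith normal form has invariant factors (1,1,1,1,1,1,1,1,1,1,1,1,1,1,1,1,1,2).

Now H_k = ker ∂_k / im ∂_{k+1}, so:

  H_0: rank C_0 − rank ∂_1 = 9 − 8 = 1, and the invariant factors of ∂_1 are all 1, so H_0 = Z.
  H_1: rank ker ∂_1 − rank ∂_2 = (27 − 8) − 18 = 1, and ∂_2 has invariant factor 2 > 1, so H_1 = Z ⊕ Z/2Z.
  H_2: rank ker ∂_2 − rank ∂_3 = (18 − 18) − 0 = 0, and there is no ∂_3, so H_2 = 0.

As a check, the Euler characteristic is 9 − 27 + 18 = 0, which agrees with 1 − 1 + 0 = 0.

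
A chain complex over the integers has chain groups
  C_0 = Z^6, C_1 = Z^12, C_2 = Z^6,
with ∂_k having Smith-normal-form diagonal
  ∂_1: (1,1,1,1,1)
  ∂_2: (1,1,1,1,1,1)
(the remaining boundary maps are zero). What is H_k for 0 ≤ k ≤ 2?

H_0 = Z,  H_1 = Z,  H_2 = 0.

H_0: b_0 = 6 − 0 − 5 = 1; torsion from ∂_1 factors > 1: none. So H_0 = Z.
H_1: b_1 = 12 − 5 − 6 = 1; torsion from ∂_2 factors > 1: none. So H_1 = Z.
H_2: b_2 = 6 − 6 − 0 = 0; torsion from ∂_3 factors > 1: none. So H_2 = 0.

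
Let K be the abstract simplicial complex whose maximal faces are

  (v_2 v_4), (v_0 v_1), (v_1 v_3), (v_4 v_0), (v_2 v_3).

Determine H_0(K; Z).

K has 5 vertices, 5 edges.
rank ∂_0 = 0, rank ∂_1 = 4 ⇒ b_0 = 5 − 0 − 4 = 1; all invariant factors of ∂_1 are 1 so no torsion. So H_0 ≅ Z.

H_0 ≅ Z.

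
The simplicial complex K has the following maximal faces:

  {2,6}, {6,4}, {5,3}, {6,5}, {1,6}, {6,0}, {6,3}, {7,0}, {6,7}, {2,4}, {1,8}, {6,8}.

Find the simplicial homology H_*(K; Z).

H_0 = Z,  H_1 = Z^4.

Take the total order 0 < 1 < 2 < 3 < 4 < 5 < 6 < 7 < 8 on the vertex set. Then K (dimension 1) consists of the simplices:

  0-simplices (9): [0], [1], [2], [3], [4], [5], [6], [7], [8]
  1-simplices (12): [0,6], [0,7], [1,6], [1,8], [2,4], [2,6], [3,5], [3,6], [4,6], [5,6], [6,7], [6,8]

giving chain groups C_0 ≅ Z^9, C_1 ≅ Z^12.

∂_1: C_1 → C_0 is given by ∂[p,q] = [q] − [p].
The resulting 9×12 matrix has rank 8, and its Smith normal form has invariant factors (1,1,1,1,1,1,1,1).

From H_k ≅ ker(∂_k) / im(∂_{k+1}) we obtain:

  H_0: rank C_0 − rank ∂_1 = 9 − 8 = 1, and the invariant factors of ∂_1 are all 1, so H_0 = Z.
  H_1: rank ker ∂_1 − rank ∂_2 = (12 − 8) − 0 = 4, and there is no ∂_2, so H_1 = Z^4.

As a check, the Euler characteristic is 9 − 12 = -3, which agrees with 1 − 4 = -3.
(K is a triangulation of a wedge of 4 circles.)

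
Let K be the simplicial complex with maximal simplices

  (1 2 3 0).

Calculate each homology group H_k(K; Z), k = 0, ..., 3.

Order the vertices as 0 < 1 < 2 < 3. Listing each simplex with vertices in this order, K has dimension 3 with simplices:

  0-simplices (4): [0], [1], [2], [3]
  1-simplices (6): [0,1], [0,2], [0,3], [1,2], [1,3], [2,3]
  2-simplices (4): [0,1,2], [0,1,3], [0,2,3], [1,2,3]
  3-simplices (1): [0,1,2,3]

Hence C_0 ≅ Z^4, C_1 ≅ Z^6, C_2 ≅ Z^4, C_3 ≅ Z^1.

∂_1: C_1 → C_0 is given by ∂[p,q] = [q] − [p]. For instance
  ∂[0,3] = [3] − [0].
The resulting 4×6 matrix has rank 3, and its Smith normal form has invariant factors (1,1,1).

Boundary ∂_2: C_2 → C_1 sends each 2-simplex [p,q,r] to [q,r] − [p,r] + [p,q]. For instance
  ∂[1,2,3] = [2,3] − [1,3] + [1,2],
  ∂[0,2,3] = [2,3] − [0,3] + [0,2].
The 6×4 boundary matrix has rank 3 and Smith normal form diag(1,1,1).

The boundary map ∂_3: C_3 → C_2 sends each 3-simplex σ to the alternating sum Σ_i (−1)^i (σ with its i-th vertex removed). For instance
  ∂[0,1,2,3] = [1,2,3] − [0,2,3] + [0,1,3] − [0,1,2].
The 4×1 boundary matrix has rank 1 and Smith normal form diag(1).

Computing H_k = (kernel of ∂_k) / (image of ∂_{k+1}):

  H_0: rank C_0 − rank ∂_1 = 4 − 3 = 1, and the invariant factors of ∂_1 are all 1, so H_0 = Z.
  H_1: rank ker ∂_1 − rank ∂_2 = (6 − 3) − 3 = 0, and the invariant factors of ∂_2 are all 1, so H_1 = 0.
  H_2: rank ker ∂_2 − rank ∂_3 = (4 − 3) − 1 = 0, and the invariant factors of ∂_3 are all 1, so H_2 = 0.
  H_3: rank ker ∂_3 − rank ∂_4 = (1 − 1) − 0 = 0, and there is no ∂_4, so H_3 = 0.

(K is a triangulation of the 3-simplex.)

H_0 ≅ Z,  H_1 = 0,  H_2 = 0,  H_3 = 0.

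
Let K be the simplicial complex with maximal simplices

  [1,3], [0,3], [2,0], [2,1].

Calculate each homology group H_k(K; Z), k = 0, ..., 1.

We work with the vertex ordering 0 < 1 < 2 < 3. The simplices of K, each written with vertices in increasing order, are:

  0-simplices (4): [0], [1], [2], [3]
  1-simplices (4): [0,2], [0,3], [1,2], [1,3]

giving chain groups C_0 ≅ Z^4, C_1 ≅ Z^4.

∂_1: C_1 → C_0 maps an edge to its endpoints' difference, ∂[p,q] = q − p. For instance
  ∂[1,3] = [3] − [1].
As a 4×4 matrix over Z this has rank 3, with invariant factors (1,1,1).

Computing H_k = (kernel of ∂_k) / (image of ∂_{k+1}):

  H_0: rank C_0 − rank ∂_1 = 4 − 3 = 1, and the invariant factors of ∂_1 are all 1, so H_0 ≅ Z.
  H_1: rank ker ∂_1 − rank ∂_2 = (4 − 3) − 0 = 1, and there is no ∂_2, so H_1 ≅ Z.

As a check, the Euler characteristic is 4 − 4 = 0, which agrees with 1 − 1 = 0.
(K is a triangulation of the circle S^1.)

H_0 ≅ Z,  H_1 ≅ Z.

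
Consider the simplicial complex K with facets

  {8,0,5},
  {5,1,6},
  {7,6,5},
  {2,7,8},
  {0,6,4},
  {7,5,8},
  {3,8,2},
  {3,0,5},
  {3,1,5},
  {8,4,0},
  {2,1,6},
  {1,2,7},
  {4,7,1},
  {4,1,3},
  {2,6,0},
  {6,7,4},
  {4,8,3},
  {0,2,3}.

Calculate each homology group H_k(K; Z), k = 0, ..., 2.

H_0 ≅ Z,  H_1 ≅ Z ⊕ Z/2Z,  H_2 = 0.

Fix the vertex order 0 < 1 < 2 < 3 < 4 < 5 < 6 < 7 < 8 and write every simplex with vertices in increasing order. Then dim K = 2 and the simplices of K are:

  0-simplices (9): [0], [1], [2], [3], [4], [5], [6], [7], [8]
  1-simplices (27): (27 of them)
  2-simplices (18): [0,2,3], [0,2,6], [0,3,5], [0,4,6], [0,4,8], [0,5,8], [1,2,6], [1,2,7], [1,3,4], [1,3,5], [1,4,7], [1,5,6], [2,3,8], [2,7,8], [3,4,8], [4,6,7], [5,6,7], [5,7,8]

so the chain groups are C_0 ≅ Z^9, C_1 ≅ Z^27, C_2 ≅ Z^18.

Boundary ∂_1: C_1 → C_0 maps an edge to its endpoints' difference, ∂[p,q] = q − p. For instance
  ∂[4,8] = [8] − [4].
This gives a 9×27 integer matrix of rank 8; reducing to Smith normal form yields diagonal entries (1,1,1,1,1,1,1,1).

∂_2: C_2 → C_1 acts by ∂[p,q,r] = [q,r] − [p,r] + [p,q]. For instance
  ∂[0,3,5] = [3,5] − [0,5] + [0,3],
  ∂[2,3,8] = [3,8] − [2,8] + [2,3].
The resulting 27×18 matrix has rank 18, and its Smith normal form has invariant factors (1,1,1,1,1,1,1,1,1,1,1,1,1,1,1,1,1,2).

Computing H_k = (kernel of ∂_k) / (image of ∂_{k+1}):

  H_0: rank C_0 − rank ∂_1 = 9 − 8 = 1, and the invariant factors of ∂_1 are all 1, so H_0 = Z.
  H_1: rank ker ∂_1 − rank ∂_2 = (27 − 8) − 18 = 1, and ∂_2 has invariant factor 2 > 1, so H_1 = Z ⊕ Z/2Z.
  H_2: rank ker ∂_2 − rank ∂_3 = (18 − 18) − 0 = 0, and there is no ∂_3, so H_2 = 0.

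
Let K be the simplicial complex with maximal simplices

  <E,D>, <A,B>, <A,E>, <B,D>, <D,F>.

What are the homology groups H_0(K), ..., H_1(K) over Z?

H_0 = Z,  H_1 = Z.

Take the total order A < B < D < E < F on the vertex set. Then K (dimension 1) consists of the simplices:

  0-simplices (5): A, B, D, E, F
  1-simplices (5): AB, AE, BD, DE, DF

Hence C_0 ≅ Z^5, C_1 ≅ Z^5.

Boundary ∂_1: C_1 → C_0 sends each edge [p,q] (with p < q) to q − p. For instance
  ∂DF = F − D.
As a 5×5 matrix over Z this has rank 4, with invariant factors (1,1,1,1).

Now H_k = ker ∂_k / im ∂_{k+1}, so:

  H_0: rank C_0 − rank ∂_1 = 5 − 4 = 1, and the invariant factors of ∂_1 are all 1, so H_0 = Z.
  H_1: rank ker ∂_1 − rank ∂_2 = (5 − 4) − 0 = 1, and there is no ∂_2, so H_1 = Z.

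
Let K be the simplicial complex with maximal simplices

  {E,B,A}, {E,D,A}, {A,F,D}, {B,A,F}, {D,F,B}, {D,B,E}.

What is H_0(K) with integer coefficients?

Order the vertices as A < B < D < E < F. Listing each simplex with vertices in this order, K has dimension 2 with simplices:

  0-simplices (5): A, B, D, E, F
  1-simplices (9): AB, AD, AE, AF, BD, BE, BF, DE, DF
  2-simplices (6): ABE, ABF, ADE, ADF, BDE, BDF

so the chain groups are C_0 ≅ Z^5, C_1 ≅ Z^9, C_2 ≅ Z^6.

Boundary ∂_1: C_1 → C_0 is given by ∂[p,q] = [q] − [p].
This gives a 5×9 integer matrix of rank 4; reducing to Smith normal form yields diagonal entries (1,1,1,1).

The boundary map ∂_2: C_2 → C_1 maps a triangle to the signed sum of its edges. For instance
  ∂BDF = DF − BF + BD,
  ∂ABE = BE − AE + AB.
The resulting 9×6 matrix has rank 5, and its Smith normal form has invariant factors (1,1,1,1,1).

Now H_k = ker ∂_k / im ∂_{k+1}, so:

  H_0: rank C_0 − rank ∂_1 = 5 − 4 = 1, and the invariant factors of ∂_1 are all 1, so H_0 ≅ Z.

H_0 = Z.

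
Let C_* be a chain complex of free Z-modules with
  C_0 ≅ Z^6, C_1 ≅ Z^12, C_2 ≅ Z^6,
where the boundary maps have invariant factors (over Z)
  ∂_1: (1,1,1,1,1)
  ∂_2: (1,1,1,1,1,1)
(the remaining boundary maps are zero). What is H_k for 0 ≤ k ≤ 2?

H_0: b_0 = 6 − 0 − 5 = 1; torsion from ∂_1 factors > 1: none. So H_0 ≅ Z.
H_1: b_1 = 12 − 5 − 6 = 1; torsion from ∂_2 factors > 1: none. So H_1 ≅ Z.
H_2: b_2 = 6 − 6 − 0 = 0; torsion from ∂_3 factors > 1: none. So H_2 ≅ 0.

H_0 ≅ Z,  H_1 ≅ Z,  H_2 = 0.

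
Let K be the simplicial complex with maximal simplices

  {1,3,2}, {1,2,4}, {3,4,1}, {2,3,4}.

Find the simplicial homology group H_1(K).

Order the vertices as 1 < 2 < 3 < 4. Listing each simplex with vertices in this order, K has dimension 2 with simplices:

  0-simplices (4): [1], [2], [3], [4]
  1-simplices (6): [1,2], [1,3], [1,4], [2,3], [2,4], [3,4]
  2-simplices (4): [1,2,3], [1,2,4], [1,3,4], [2,3,4]

so the chain groups are C_0 ≅ Z^4, C_1 ≅ Z^6, C_2 ≅ Z^4.

Boundary ∂_1: C_1 → C_0 sends each edge [p,q] (with p < q) to q − p.
This gives a 4×6 integer matrix of rank 3; reducing to Smith normal form yields diagonal entries (1,1,1).

Boundary ∂_2: C_2 → C_1 sends each 2-simplex [p,q,r] to [q,r] − [p,r] + [p,q]. For instance
  ∂[1,3,4] = [3,4] − [1,4] + [1,3],
  ∂[1,2,3] = [2,3] − [1,3] + [1,2].
As a 6×4 matrix over Z this has rank 3, with invariant factors (1,1,1).

From H_k ≅ ker(∂_k) / im(∂_{k+1}) we obtain:

  H_1: rank ker ∂_1 − rank ∂_2 = (6 − 3) − 3 = 0, and the invariant factors of ∂_2 are all 1, so H_1 ≅ 0.

H_1 ≅ 0.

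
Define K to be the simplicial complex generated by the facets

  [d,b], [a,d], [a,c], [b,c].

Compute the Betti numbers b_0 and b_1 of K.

Take the total order a < b < c < d on the vertex set. Then K (dimension 1) consists of the simplices:

  0-simplices (4): a, b, c, d
  1-simplices (4): ac, ad, bc, bd

Hence C_0 ≅ Z^4, C_1 ≅ Z^4.

∂_1: C_1 → C_0 is given by ∂[p,q] = [q] − [p].
This gives a 4×4 integer matrix of rank 3; reducing to Smith normal form yields diagonal entries (1,1,1).

Now H_k = ker ∂_k / im ∂_{k+1}, so:

  H_0: rank C_0 − rank ∂_1 = 4 − 3 = 1, and the invariant factors of ∂_1 are all 1, so H_0 ≅ Z.
  H_1: rank ker ∂_1 − rank ∂_2 = (4 − 3) − 0 = 1, and there is no ∂_2, so H_1 ≅ Z.

As a check, the Euler characteristic is 4 − 4 = 0, which agrees with 1 − 1 = 0.

Hence the Betti numbers are b_0 = 1, b_1 = 1.

b_0 = 1, b_1 = 1.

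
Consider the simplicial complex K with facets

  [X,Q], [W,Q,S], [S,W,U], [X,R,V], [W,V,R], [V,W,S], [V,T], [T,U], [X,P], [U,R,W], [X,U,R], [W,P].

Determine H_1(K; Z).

We work with the vertex ordering P < Q < R < S < T < U < V < W < X. The simplices of K, each written with vertices in increasing order, are:

  0-simplices (9): P, Q, R, S, T, U, V, W, X
  1-simplices (18): PW, PX, QS, QW, QX, RU, RV, RW, RX, SU, SV, SW, TU, TV, UW, UX, VW, VX
  2-simplices (7): QSW, RUW, RUX, RVW, RVX, SUW, SVW

Hence C_0 ≅ Z^9, C_1 ≅ Z^18, C_2 ≅ Z^7.

Boundary ∂_1: C_1 → C_0 sends each edge [p,q] (with p < q) to q − p.
This gives a 9×18 integer matrix of rank 8; reducing to Smith normal form yields diagonal entries (1,1,1,1,1,1,1,1).

The boundary map ∂_2: C_2 → C_1 maps a triangle to the signed sum of its edges. For instance
  ∂RVX = VX − RX + RV,
  ∂RUX = UX − RX + RU.
As a 18×7 matrix over Z this has rank 7, with invariant factors (1,1,1,1,1,1,1).

Computing H_k = (kernel of ∂_k) / (image of ∂_{k+1}):

  H_1: rank ker ∂_1 − rank ∂_2 = (18 − 8) − 7 = 3, and the invariant factors of ∂_2 are all 1, so H_1 ≅ Z^3.

H_1 = Z^3.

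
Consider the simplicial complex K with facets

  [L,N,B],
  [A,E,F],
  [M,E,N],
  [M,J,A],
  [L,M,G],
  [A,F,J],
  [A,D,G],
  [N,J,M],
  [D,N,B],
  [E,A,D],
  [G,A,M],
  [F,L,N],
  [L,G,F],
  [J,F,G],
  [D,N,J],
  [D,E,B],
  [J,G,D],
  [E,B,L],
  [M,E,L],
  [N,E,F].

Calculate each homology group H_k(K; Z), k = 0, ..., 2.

H_0 ≅ Z,  H_1 ≅ Z × Z/2,  H_2 = 0.

Fix the vertex order A < B < D < E < F < G < J < L < M < N and write every simplex with vertices in increasing order. Then dim K = 2 and the simplices of K are:

  0-simplices (10): A, B, D, E, F, G, J, L, M, N
  1-simplices (30): AD, AE, AF, AG, AJ, AM, BD, BE, BL, BN, DE, DG, DJ, DN, EF, EL, EM, EN, FG, FJ, FL, FN, GJ, GL, GM, JM, JN, LM, LN, MN
  2-simplices (20): ADE, ADG, AEF, AFJ, AGM, AJM, BDE, BDN, BEL, BLN, DGJ, DJN, EFN, ELM, EMN, FGJ, FGL, FLN, GLM, JMN

Hence C_0 ≅ Z^10, C_1 ≅ Z^30, C_2 ≅ Z^20.

∂_1: C_1 → C_0 maps an edge to its endpoints' difference, ∂[p,q] = q − p.
This gives a 10×30 integer matrix of rank 9; reducing to Smith normal form yields diagonal entries (1,1,1,1,1,1,1,1,1).

∂_2: C_2 → C_1 maps a triangle to the signed sum of its edges. For instance
  ∂FLN = LN − FN + FL,
  ∂EFN = FN − EN + EF.
The 30×20 boundary matrix has rank 20 and Smith normal form diag(1,1,1,1,1,1,1,1,1,1,1,1,1,1,1,1,1,1,1,2).

Now H_k = ker ∂_k / im ∂_{k+1}, so:

  H_0: rank C_0 − rank ∂_1 = 10 − 9 = 1, and the invariant factors of ∂_1 are all 1, so H_0 = Z.
  H_1: rank ker ∂_1 − rank ∂_2 = (30 − 9) − 20 = 1, and ∂_2 has invariant factor 2 > 1, so H_1 = Z × Z/2.
  H_2: rank ker ∂_2 − rank ∂_3 = (20 − 20) − 0 = 0, and there is no ∂_3, so H_2 = 0.

As a check, the Euler characteristic is 10 − 30 + 20 = 0, which agrees with 1 − 1 + 0 = 0.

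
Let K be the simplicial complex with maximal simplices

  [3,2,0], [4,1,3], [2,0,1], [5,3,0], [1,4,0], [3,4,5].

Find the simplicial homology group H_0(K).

H_0 = Z.

Fix the vertex order 0 < 1 < 2 < 3 < 4 < 5 and write every simplex with vertices in increasing order. Then dim K = 2 and the simplices of K are:

  0-simplices (6): [0], [1], [2], [3], [4], [5]
  1-simplices (12): [0,1], [0,2], [0,3], [0,4], [0,5], [1,2], [1,3], [1,4], [2,3], [3,4], [3,5], [4,5]
  2-simplices (6): [0,1,2], [0,1,4], [0,2,3], [0,3,5], [1,3,4], [3,4,5]

giving chain groups C_0 ≅ Z^6, C_1 ≅ Z^12, C_2 ≅ Z^6.

Boundary ∂_1: C_1 → C_0 sends each edge [p,q] (with p < q) to q − p. For instance
  ∂[3,5] = [5] − [3].
As a 6×12 matrix over Z this has rank 5, with invariant factors (1,1,1,1,1).

Boundary ∂_2: C_2 → C_1 maps a triangle to the signed sum of its edges. For instance
  ∂[1,3,4] = [3,4] − [1,4] + [1,3],
  ∂[3,4,5] = [4,5] − [3,5] + [3,4].
The 12×6 boundary matrix has rank 6 and Smith normal form diag(1,1,1,1,1,1).

Computing H_k = (kernel of ∂_k) / (image of ∂_{k+1}):

  H_0: rank C_0 − rank ∂_1 = 6 − 5 = 1, and the invariant factors of ∂_1 are all 1, so H_0 = Z.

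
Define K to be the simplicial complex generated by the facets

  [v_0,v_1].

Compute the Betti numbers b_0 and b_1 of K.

b_0 = 1, b_1 = 0.

We work with the vertex ordering v_0 < v_1. The simplices of K, each written with vertices in increasing order, are:

  0-simplices (2): [v_0], [v_1]
  1-simplices (1): [v_0,v_1]

giving chain groups C_0 ≅ Z^2, C_1 ≅ Z^1.

Boundary ∂_1: C_1 → C_0 sends each edge [p,q] (with p < q) to q − p. For instance
  ∂[v_0,v_1] = [v_1] − [v_0].
This gives a 2×1 integer matrix of rank 1; reducing to Smith normal form yields diagonal entries (1).

Now H_k = ker ∂_k / im ∂_{k+1}, so:

  H_0: rank C_0 − rank ∂_1 = 2 − 1 = 1, and the invariant factors of ∂_1 are all 1, so H_0 = Z.
  H_1: rank ker ∂_1 − rank ∂_2 = (1 − 1) − 0 = 0, and there is no ∂_2, so H_1 = 0.

(K is a triangulation of the 1-simplex.)

Hence the Betti numbers are b_0 = 1, b_1 = 0.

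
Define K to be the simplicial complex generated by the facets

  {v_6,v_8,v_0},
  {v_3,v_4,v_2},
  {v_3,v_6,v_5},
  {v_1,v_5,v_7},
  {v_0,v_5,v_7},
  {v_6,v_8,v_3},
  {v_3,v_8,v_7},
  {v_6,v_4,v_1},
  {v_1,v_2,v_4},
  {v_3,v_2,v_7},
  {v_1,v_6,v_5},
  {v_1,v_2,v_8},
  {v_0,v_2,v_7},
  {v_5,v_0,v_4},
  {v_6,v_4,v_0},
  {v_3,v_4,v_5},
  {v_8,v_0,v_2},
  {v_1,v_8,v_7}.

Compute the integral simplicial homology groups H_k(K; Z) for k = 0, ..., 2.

H_0 ≅ Z,  H_1 ≅ Z ⊕ Z/2,  H_2 = 0.

Fix the vertex order v_0 < v_1 < v_2 < v_3 < v_4 < v_5 < v_6 < v_7 < v_8 and write every simplex with vertices in increasing order. Then dim K = 2 and the simplices of K are:

  0-simplices (9): [v_0], [v_1], [v_2], [v_3], [v_4], [v_5], [v_6], [v_7], [v_8]
  1-simplices (27): (27 of them)
  2-simplices (18): (18 of them)

giving chain groups C_0 ≅ Z^9, C_1 ≅ Z^27, C_2 ≅ Z^18.

Boundary ∂_1: C_1 → C_0 maps an edge to its endpoints' difference, ∂[p,q] = q − p. For instance
  ∂[v_1,v_6] = [v_6] − [v_1].
This gives a 9×27 integer matrix of rank 8; reducing to Smith normal form yields diagonal entries (1,1,1,1,1,1,1,1).

∂_2: C_2 → C_1 sends each 2-simplex [p,q,r] to [q,r] − [p,r] + [p,q]. For instance
  ∂[v_2,v_3,v_4] = [v_3,v_4] − [v_2,v_4] + [v_2,v_3],
  ∂[v_1,v_7,v_8] = [v_7,v_8] − [v_1,v_8] + [v_1,v_7].
The 27×18 boundary matrix has rank 18 and Smith normal form diag(1,1,1,1,1,1,1,1,1,1,1,1,1,1,1,1,1,2).

Now H_k = ker ∂_k / im ∂_{k+1}, so:

  H_0: rank C_0 − rank ∂_1 = 9 − 8 = 1, and the invariant factors of ∂_1 are all 1, so H_0 ≅ Z.
  H_1: rank ker ∂_1 − rank ∂_2 = (27 − 8) − 18 = 1, and ∂_2 has invariant factor 2 > 1, so H_1 ≅ Z ⊕ Z/2.
  H_2: rank ker ∂_2 − rank ∂_3 = (18 − 18) − 0 = 0, and there is no ∂_3, so H_2 ≅ 0.

As a check, the Euler characteristic is 9 − 27 + 18 = 0, which agrees with 1 − 1 + 0 = 0.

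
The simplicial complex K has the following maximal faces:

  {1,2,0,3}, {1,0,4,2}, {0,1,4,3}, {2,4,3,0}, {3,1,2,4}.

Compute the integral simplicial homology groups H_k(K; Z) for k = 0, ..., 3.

Order the vertices as 0 < 1 < 2 < 3 < 4. Listing each simplex with vertices in this order, K has dimension 3 with simplices:

  0-simplices (5): [0], [1], [2], [3], [4]
  1-simplices (10): [0,1], [0,2], [0,3], [0,4], [1,2], [1,3], [1,4], [2,3], [2,4], [3,4]
  2-simplices (10): [0,1,2], [0,1,3], [0,1,4], [0,2,3], [0,2,4], [0,3,4], [1,2,3], [1,2,4], [1,3,4], [2,3,4]
  3-simplices (5): [0,1,2,3], [0,1,2,4], [0,1,3,4], [0,2,3,4], [1,2,3,4]

giving chain groups C_0 ≅ Z^5, C_1 ≅ Z^10, C_2 ≅ Z^10, C_3 ≅ Z^5.

Boundary ∂_1: C_1 → C_0 is given by ∂[p,q] = [q] − [p]. For instance
  ∂[2,4] = [4] − [2].
As a 5×10 matrix over Z this has rank 4, with invariant factors (1,1,1,1).

∂_2: C_2 → C_1 maps a triangle to the signed sum of its edges. For instance
  ∂[1,2,4] = [2,4] − [1,4] + [1,2],
  ∂[1,2,3] = [2,3] − [1,3] + [1,2].
As a 10×10 matrix over Z this has rank 6, with invariant factors (1,1,1,1,1,1).

∂_3: C_3 → C_2 sends each 3-simplex σ to the alternating sum Σ_i (−1)^i (σ with its i-th vertex removed). For instance
  ∂[0,1,2,4] = [1,2,4] − [0,2,4] + [0,1,4] − [0,1,2],
  ∂[0,1,3,4] = [1,3,4] − [0,3,4] + [0,1,4] − [0,1,3].
This gives a 10×5 integer matrix of rank 4; reducing to Smith normal form yields diagonal entries (1,1,1,1).

From H_k ≅ ker(∂_k) / im(∂_{k+1}) we obtain:

  H_0: rank C_0 − rank ∂_1 = 5 − 4 = 1, and the invariant factors of ∂_1 are all 1, so H_0 = Z.
  H_1: rank ker ∂_1 − rank ∂_2 = (10 − 4) − 6 = 0, and the invariant factors of ∂_2 are all 1, so H_1 = 0.
  H_2: rank ker ∂_2 − rank ∂_3 = (10 − 6) − 4 = 0, and the invariant factors of ∂_3 are all 1, so H_2 = 0.
  H_3: rank ker ∂_3 − rank ∂_4 = (5 − 4) − 0 = 1, and there is no ∂_4, so H_3 = Z.

H_0 = Z,  H_1 = 0,  H_2 = 0,  H_3 = Z.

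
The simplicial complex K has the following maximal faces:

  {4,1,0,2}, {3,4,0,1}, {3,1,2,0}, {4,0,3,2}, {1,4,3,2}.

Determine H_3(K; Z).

K has 5 vertices, 10 edges, 10 triangles, 5 3-simplices.
rank ∂_3 = 4, rank ∂_4 = 0 ⇒ b_3 = 5 − 4 − 0 = 1. So H_3 = Z.

H_3 ≅ Z.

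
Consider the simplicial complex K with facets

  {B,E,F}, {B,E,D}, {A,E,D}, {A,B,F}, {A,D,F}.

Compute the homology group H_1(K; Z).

H_1 ≅ Z.

Fix the vertex order A < B < D < E < F and write every simplex with vertices in increasing order. Then dim K = 2 and the simplices of K are:

  0-simplices (5): A, B, D, E, F
  1-simplices (10): AB, AD, AE, AF, BD, BE, BF, DE, DF, EF
  2-simplices (5): ABF, ADE, ADF, BDE, BEF

giving chain groups C_0 ≅ Z^5, C_1 ≅ Z^10, C_2 ≅ Z^5.

∂_1: C_1 → C_0 maps an edge to its endpoints' difference, ∂[p,q] = q − p. For instance
  ∂BE = E − B.
This gives a 5×10 integer matrix of rank 4; reducing to Smith normal form yields diagonal entries (1,1,1,1).

The boundary map ∂_2: C_2 → C_1 maps a triangle to the signed sum of its edges. For instance
  ∂BDE = DE − BE + BD,
  ∂BEF = EF − BF + BE.
As a 10×5 matrix over Z this has rank 5, with invariant factors (1,1,1,1,1).

Now H_k = ker ∂_k / im ∂_{k+1}, so:

  H_1: rank ker ∂_1 − rank ∂_2 = (10 − 4) − 5 = 1, and the invariant factors of ∂_2 are all 1, so H_1 ≅ Z.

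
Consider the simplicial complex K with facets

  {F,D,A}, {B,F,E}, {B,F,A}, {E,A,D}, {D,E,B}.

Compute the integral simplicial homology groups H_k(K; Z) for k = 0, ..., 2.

H_0 ≅ Z,  H_1 ≅ Z,  H_2 = 0.

K has 5 vertices, 10 edges, 5 triangles.
rank ∂_0 = 0, rank ∂_1 = 4 ⇒ b_0 = 5 − 0 − 4 = 1; all invariant factors of ∂_1 are 1 so no torsion. So H_0 ≅ Z.
rank ∂_1 = 4, rank ∂_2 = 5 ⇒ b_1 = 10 − 4 − 5 = 1; all invariant factors of ∂_2 are 1 so no torsion. So H_1 ≅ Z.
rank ∂_2 = 5, rank ∂_3 = 0 ⇒ b_2 = 5 − 5 − 0 = 0. So H_2 ≅ 0.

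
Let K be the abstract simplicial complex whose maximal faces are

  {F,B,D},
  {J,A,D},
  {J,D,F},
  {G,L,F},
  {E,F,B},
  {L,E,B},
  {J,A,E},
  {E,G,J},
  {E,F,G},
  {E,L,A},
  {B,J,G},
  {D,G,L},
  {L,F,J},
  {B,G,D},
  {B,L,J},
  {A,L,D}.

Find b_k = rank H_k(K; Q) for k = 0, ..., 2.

b_0 = 1, b_1 = 2, b_2 = 1.

Take the total order A < B < D < E < F < G < J < L on the vertex set. Then K (dimension 2) consists of the simplices:

  0-simplices (8): A, B, D, E, F, G, J, L
  1-simplices (24): AD, AE, AJ, AL, BD, BE, BF, BG, BJ, BL, DF, DG, DJ, DL, EF, EG, EJ, EL, FG, FJ, FL, GJ, GL, JL
  2-simplices (16): ADJ, ADL, AEJ, AEL, BDF, BDG, BEF, BEL, BGJ, BJL, DFJ, DGL, EFG, EGJ, FGL, FJL

giving chain groups C_0 ≅ Z^8, C_1 ≅ Z^24, C_2 ≅ Z^16.

Boundary ∂_1: C_1 → C_0 sends each edge [p,q] (with p < q) to q − p.
The 8×24 boundary matrix has rank 7 and Smith normal form diag(1,1,1,1,1,1,1).

Boundary ∂_2: C_2 → C_1 maps a triangle to the signed sum of its edges. For instance
  ∂BEF = EF − BF + BE,
  ∂BDF = DF − BF + BD.
The 24×16 boundary matrix has rank 15 and Smith normal form diag(1,1,1,1,1,1,1,1,1,1,1,1,1,1,1).

Computing H_k = (kernel of ∂_k) / (image of ∂_{k+1}):

  H_0: rank C_0 − rank ∂_1 = 8 − 7 = 1, and the invariant factors of ∂_1 are all 1, so H_0 ≅ Z.
  H_1: rank ker ∂_1 − rank ∂_2 = (24 − 7) − 15 = 2, and the invariant factors of ∂_2 are all 1, so H_1 ≅ Z^2.
  H_2: rank ker ∂_2 − rank ∂_3 = (16 − 15) − 0 = 1, and there is no ∂_3, so H_2 ≅ Z.

(K is a triangulation of the torus T^2.)

Hence the Betti numbers are b_0 = 1, b_1 = 2, b_2 = 1.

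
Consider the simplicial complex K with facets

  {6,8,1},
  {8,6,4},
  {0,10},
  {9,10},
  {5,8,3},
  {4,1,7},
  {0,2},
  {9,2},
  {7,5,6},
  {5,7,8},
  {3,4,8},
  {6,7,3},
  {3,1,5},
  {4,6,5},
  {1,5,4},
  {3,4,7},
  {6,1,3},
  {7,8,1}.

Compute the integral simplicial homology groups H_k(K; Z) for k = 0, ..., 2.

H_0 = Z^2,  H_1 = Z^3,  H_2 = Z.

Order the vertices as 0 < 1 < 2 < 3 < 4 < 5 < 6 < 7 < 8 < 9 < 10. Listing each simplex with vertices in this order, K has dimension 2 with simplices:

  0-simplices (11): [0], [1], [2], [3], [4], [5], [6], [7], [8], [9], [10]
  1-simplices (25): (25 of them)
  2-simplices (14): [1,3,5], [1,3,6], [1,4,5], [1,4,7], [1,6,8], [1,7,8], [3,4,7], [3,4,8], [3,5,8], [3,6,7], [4,5,6], [4,6,8], [5,6,7], [5,7,8]

giving chain groups C_0 ≅ Z^11, C_1 ≅ Z^25, C_2 ≅ Z^14.

Boundary ∂_1: C_1 → C_0 maps an edge to its endpoints' difference, ∂[p,q] = q − p. For instance
  ∂[5,6] = [6] − [5].
The resulting 11×25 matrix has rank 9, and its Smith normal form has invariant factors (1,1,1,1,1,1,1,1,1).

Boundary ∂_2: C_2 → C_1 sends each 2-simplex [p,q,r] to [q,r] − [p,r] + [p,q]. For instance
  ∂[4,5,6] = [5,6] − [4,6] + [4,5],
  ∂[1,7,8] = [7,8] − [1,8] + [1,7].
As a 25×14 matrix over Z this has rank 13, with invariant factors (1,1,1,1,1,1,1,1,1,1,1,1,1).

Reading off H_k = ker ∂_k / im ∂_{k+1}:

  H_0: rank C_0 − rank ∂_1 = 11 − 9 = 2, and the invariant factors of ∂_1 are all 1, so H_0 ≅ Z^2.
  H_1: rank ker ∂_1 − rank ∂_2 = (25 − 9) − 13 = 3, and the invariant factors of ∂_2 are all 1, so H_1 ≅ Z^3.
  H_2: rank ker ∂_2 − rank ∂_3 = (14 − 13) − 0 = 1, and there is no ∂_3, so H_2 ≅ Z.

As a check, the Euler characteristic is 11 − 25 + 14 = 0, which agrees with 2 − 3 + 1 = 0.
(K is a triangulation of the disjoint union of the torus T^2 and the circle S^1.)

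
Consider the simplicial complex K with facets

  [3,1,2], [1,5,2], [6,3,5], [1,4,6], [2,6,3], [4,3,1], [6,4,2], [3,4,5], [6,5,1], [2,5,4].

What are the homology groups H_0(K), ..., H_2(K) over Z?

Order the vertices as 1 < 2 < 3 < 4 < 5 < 6. Listing each simplex with vertices in this order, K has dimension 2 with simplices:

  0-simplices (6): [1], [2], [3], [4], [5], [6]
  1-simplices (15): [1,2], [1,3], [1,4], [1,5], [1,6], [2,3], [2,4], [2,5], [2,6], [3,4], [3,5], [3,6], [4,5], [4,6], [5,6]
  2-simplices (10): [1,2,3], [1,2,5], [1,3,4], [1,4,6], [1,5,6], [2,3,6], [2,4,5], [2,4,6], [3,4,5], [3,5,6]

giving chain groups C_0 ≅ Z^6, C_1 ≅ Z^15, C_2 ≅ Z^10.

The boundary map ∂_1: C_1 → C_0 maps an edge to its endpoints' difference, ∂[p,q] = q − p.
The 6×15 boundary matrix has rank 5 and Smith normal form diag(1,1,1,1,1).

Boundary ∂_2: C_2 → C_1 sends each 2-simplex [p,q,r] to [q,r] − [p,r] + [p,q]. For instance
  ∂[1,2,5] = [2,5] − [1,5] + [1,2],
  ∂[3,4,5] = [4,5] − [3,5] + [3,4].
As a 15×10 matrix over Z this has rank 10, with invariant factors (1,1,1,1,1,1,1,1,1,2).

Computing H_k = (kernel of ∂_k) / (image of ∂_{k+1}):

  H_0: rank C_0 − rank ∂_1 = 6 − 5 = 1, and the invariant factors of ∂_1 are all 1, so H_0 = Z.
  H_1: rank ker ∂_1 − rank ∂_2 = (15 − 5) − 10 = 0, and ∂_2 has invariant factor 2 > 1, so H_1 = Z/2.
  H_2: rank ker ∂_2 − rank ∂_3 = (10 − 10) − 0 = 0, and there is no ∂_3, so H_2 = 0.

H_0 = Z,  H_1 = Z/2,  H_2 = 0.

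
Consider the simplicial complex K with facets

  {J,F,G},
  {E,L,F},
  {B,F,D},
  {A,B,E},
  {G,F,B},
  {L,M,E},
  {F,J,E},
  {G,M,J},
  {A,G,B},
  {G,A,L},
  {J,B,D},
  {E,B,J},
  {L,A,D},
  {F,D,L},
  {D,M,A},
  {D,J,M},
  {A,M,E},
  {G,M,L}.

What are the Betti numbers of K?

b_0 = 1, b_1 = 1, b_2 = 0.

Fix the vertex order A < B < D < E < F < G < J < L < M and write every simplex with vertices in increasing order. Then dim K = 2 and the simplices of K are:

  0-simplices (9): A, B, D, E, F, G, J, L, M
  1-simplices (27): AB, AD, AE, AG, AL, AM, BD, BE, BF, BG, BJ, DF, DJ, DL, DM, EF, EJ, EL, EM, FG, FJ, FL, GJ, GL, GM, JM, LM
  2-simplices (18): ABE, ABG, ADL, ADM, AEM, AGL, BDF, BDJ, BEJ, BFG, DFL, DJM, EFJ, EFL, ELM, FGJ, GJM, GLM

so the chain groups are C_0 ≅ Z^9, C_1 ≅ Z^27, C_2 ≅ Z^18.

Boundary ∂_1: C_1 → C_0 sends each edge [p,q] (with p < q) to q − p. For instance
  ∂EF = F − E.
The resulting 9×27 matrix has rank 8, and its Smith normal form has invariant factors (1,1,1,1,1,1,1,1).

∂_2: C_2 → C_1 acts by ∂[p,q,r] = [q,r] − [p,r] + [p,q]. For instance
  ∂BDF = DF − BF + BD,
  ∂GJM = JM − GM + GJ.
The 27×18 boundary matrix has rank 18 and Smith normal form diag(1,1,1,1,1,1,1,1,1,1,1,1,1,1,1,1,1,2).

Computing H_k = (kernel of ∂_k) / (image of ∂_{k+1}):

  H_0: rank C_0 − rank ∂_1 = 9 − 8 = 1, and the invariant factors of ∂_1 are all 1, so H_0 ≅ Z.
  H_1: rank ker ∂_1 − rank ∂_2 = (27 − 8) − 18 = 1, and ∂_2 has invariant factor 2 > 1, so H_1 ≅ Z ⊕ Z/2.
  H_2: rank ker ∂_2 − rank ∂_3 = (18 − 18) − 0 = 0, and there is no ∂_3, so H_2 ≅ 0.

Hence the Betti numbers are b_0 = 1, b_1 = 1, b_2 = 0.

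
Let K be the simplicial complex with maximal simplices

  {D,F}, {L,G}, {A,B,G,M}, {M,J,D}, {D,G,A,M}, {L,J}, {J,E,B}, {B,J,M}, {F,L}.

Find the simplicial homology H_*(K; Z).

H_0 = Z,  H_1 = Z^2,  H_2 = 0,  H_3 = 0.

Fix the vertex order A < B < D < E < F < G < J < L < M and write every simplex with vertices in increasing order. Then dim K = 3 and the simplices of K are:

  0-simplices (9): A, B, D, E, F, G, J, L, M
  1-simplices (18): AB, AD, AG, AM, BE, BG, BJ, BM, DF, DG, DJ, DM, EJ, FL, GL, GM, JL, JM
  2-simplices (10): ABG, ABM, ADG, ADM, AGM, BEJ, BGM, BJM, DGM, DJM
  3-simplices (2): ABGM, ADGM

giving chain groups C_0 ≅ Z^9, C_1 ≅ Z^18, C_2 ≅ Z^10, C_3 ≅ Z^2.

Boundary ∂_1: C_1 → C_0 is given by ∂[p,q] = [q] − [p]. For instance
  ∂AM = M − A.
This gives a 9×18 integer matrix of rank 8; reducing to Smith normal form yields diagonal entries (1,1,1,1,1,1,1,1).

∂_2: C_2 → C_1 maps a triangle to the signed sum of its edges. For instance
  ∂BGM = GM − BM + BG,
  ∂ADG = DG − AG + AD.
This gives a 18×10 integer matrix of rank 8; reducing to Smith normal form yields diagonal entries (1,1,1,1,1,1,1,1).

The boundary map ∂_3: C_3 → C_2 sends each 3-simplex σ to the alternating sum Σ_i (−1)^i (σ with its i-th vertex removed). For instance
  ∂ADGM = DGM − AGM + ADM − ADG,
  ∂ABGM = BGM − AGM + ABM − ABG.
This gives a 10×2 integer matrix of rank 2; reducing to Smith normal form yields diagonal entries (1,1).

Computing H_k = (kernel of ∂_k) / (image of ∂_{k+1}):

  H_0: rank C_0 − rank ∂_1 = 9 − 8 = 1, and the invariant factors of ∂_1 are all 1, so H_0 = Z.
  H_1: rank ker ∂_1 − rank ∂_2 = (18 − 8) − 8 = 2, and the invariant factors of ∂_2 are all 1, so H_1 = Z^2.
  H_2: rank ker ∂_2 − rank ∂_3 = (10 − 8) − 2 = 0, and the invariant factors of ∂_3 are all 1, so H_2 = 0.
  H_3: rank ker ∂_3 − rank ∂_4 = (2 − 2) − 0 = 0, and there is no ∂_4, so H_3 = 0.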